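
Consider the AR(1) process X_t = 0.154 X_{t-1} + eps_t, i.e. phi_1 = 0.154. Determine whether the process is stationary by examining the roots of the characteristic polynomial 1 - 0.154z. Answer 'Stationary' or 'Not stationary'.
\text{Stationary}

The AR(p) characteristic polynomial is P(z) = 1 - 0.154z.
Stationarity requires all roots to lie outside the unit circle, i.e. |z| > 1 for every root.
This is linear in z: 1 + (-0.154) z = 0  =>  z = -1/(-0.154) = 6.493506,  |z| = 6.493506.
Moduli of all roots: 6.4935.
All moduli strictly greater than 1? Yes.
Verdict: Stationary.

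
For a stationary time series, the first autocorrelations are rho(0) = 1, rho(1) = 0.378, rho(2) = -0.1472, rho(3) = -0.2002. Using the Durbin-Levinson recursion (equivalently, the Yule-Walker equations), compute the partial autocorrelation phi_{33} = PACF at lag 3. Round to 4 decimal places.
\phi_{33} = 0.0029

The PACF at lag k is phi_{kk}, the last component of the solution
to the Yule-Walker system G_k phi = r_k where
  (G_k)_{ij} = rho(|i - j|), (r_k)_i = rho(i), i,j = 1..k.
Equivalently, Durbin-Levinson gives phi_{kk} iteratively:
  phi_{11} = rho(1)
  phi_{kk} = [rho(k) - sum_{j=1..k-1} phi_{k-1,j} rho(k-j)]
            / [1 - sum_{j=1..k-1} phi_{k-1,j} rho(j)],
  phi_{k,j} = phi_{k-1,j} - phi_{kk} phi_{k-1,k-j},  j = 1..k-1.
Step k = 1:
  phi_11 = rho(1) = 0.378.
Step k = 2:
  phi_22 = [rho(2) - phi_11 rho(1)] / [1 - phi_11 rho(1)] = [-0.1472 - (0.378)(0.378)] / [1 - (0.378)(0.378)]
         = -0.290084 / 0.857116 = -0.338442.
  Update: phi_21 = phi_11 - phi_22 phi_11 = 0.378 - (-0.338442)(0.378) = 0.505931.
Step k = 3:
  phi_33 = [rho(3) - phi_21 rho(2) - phi_22 rho(1)] / [1 - phi_21 rho(1) - phi_22 rho(2)]
    numerator   = -0.2002 - (0.505931)(-0.1472) - (-0.338442)(0.378) = 0.0022041
    denominator = 1 - (0.505931)(0.378) - (-0.338442)(-0.1472) = 0.75893941
  phi_33 = 0.0022041 / 0.75893941 = 0.0029.
Therefore phi_{33} = 0.0029.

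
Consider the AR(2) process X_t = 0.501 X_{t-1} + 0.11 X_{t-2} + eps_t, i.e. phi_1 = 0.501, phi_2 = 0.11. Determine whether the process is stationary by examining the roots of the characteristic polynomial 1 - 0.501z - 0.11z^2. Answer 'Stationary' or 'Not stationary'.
\text{Stationary}

The AR(p) characteristic polynomial is P(z) = 1 - 0.501z - 0.11z^2.
Stationarity requires all roots to lie outside the unit circle, i.e. |z| > 1 for every root.
Set 1 + (-0.501) z + (-0.11) z^2 = 0, i.e. a z^2 + b z + c = 0 with a = -0.11, b = -0.501, c = 1.
Discriminant D = b^2 - 4ac = (-0.501)^2 - 4*(-0.11)*1 = 0.251001 - (-0.44) = 0.691001.
D >= 0, so the roots are real: z = (-b +/- sqrt(D)) / (2a) = (0.501 +/- 0.831265) / (-0.22).
  z_1 = (0.501 + 0.831265) / (-0.22) = -6.0557,   |z_1| = 6.0557.
  z_2 = (0.501 - 0.831265) / (-0.22) = 1.5012,   |z_2| = 1.5012.
Moduli of all roots: 6.0557, 1.5012.
All moduli strictly greater than 1? Yes.
Verdict: Stationary.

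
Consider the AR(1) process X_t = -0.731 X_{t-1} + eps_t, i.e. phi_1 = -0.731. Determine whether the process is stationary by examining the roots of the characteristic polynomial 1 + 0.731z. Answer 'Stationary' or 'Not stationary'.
\text{Stationary}

The AR(p) characteristic polynomial is P(z) = 1 + 0.731z.
Stationarity requires all roots to lie outside the unit circle, i.e. |z| > 1 for every root.
This is linear in z: 1 + (0.731) z = 0  =>  z = -1/(0.731) = -1.367989,  |z| = 1.367989.
Moduli of all roots: 1.3680.
All moduli strictly greater than 1? Yes.
Verdict: Stationary.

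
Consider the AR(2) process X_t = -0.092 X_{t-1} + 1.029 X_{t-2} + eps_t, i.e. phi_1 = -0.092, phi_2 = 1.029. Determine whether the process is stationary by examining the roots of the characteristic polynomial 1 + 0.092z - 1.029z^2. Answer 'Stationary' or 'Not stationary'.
\text{Not stationary}

The AR(p) characteristic polynomial is P(z) = 1 + 0.092z - 1.029z^2.
Stationarity requires all roots to lie outside the unit circle, i.e. |z| > 1 for every root.
Set 1 + (0.092) z + (-1.029) z^2 = 0, i.e. a z^2 + b z + c = 0 with a = -1.029, b = 0.092, c = 1.
Discriminant D = b^2 - 4ac = (0.092)^2 - 4*(-1.029)*1 = 0.008464 - (-4.116) = 4.124464.
D >= 0, so the roots are real: z = (-b +/- sqrt(D)) / (2a) = (-0.092 +/- 2.030878) / (-2.058).
  z_1 = (-0.092 + 2.030878) / (-2.058) = -0.9421,   |z_1| = 0.9421.
  z_2 = (-0.092 - 2.030878) / (-2.058) = 1.0315,   |z_2| = 1.0315.
Moduli of all roots: 0.9421, 1.0315.
All moduli strictly greater than 1? No.
Verdict: Not stationary.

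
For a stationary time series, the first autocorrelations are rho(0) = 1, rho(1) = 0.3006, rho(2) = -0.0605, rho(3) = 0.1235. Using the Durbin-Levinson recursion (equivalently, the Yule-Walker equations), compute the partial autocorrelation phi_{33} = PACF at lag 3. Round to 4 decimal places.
\phi_{33} = 0.2199

The PACF at lag k is phi_{kk}, the last component of the solution
to the Yule-Walker system G_k phi = r_k where
  (G_k)_{ij} = rho(|i - j|), (r_k)_i = rho(i), i,j = 1..k.
Equivalently, Durbin-Levinson gives phi_{kk} iteratively:
  phi_{11} = rho(1)
  phi_{kk} = [rho(k) - sum_{j=1..k-1} phi_{k-1,j} rho(k-j)]
            / [1 - sum_{j=1..k-1} phi_{k-1,j} rho(j)],
  phi_{k,j} = phi_{k-1,j} - phi_{kk} phi_{k-1,k-j},  j = 1..k-1.
Step k = 1:
  phi_11 = rho(1) = 0.3006.
Step k = 2:
  phi_22 = [rho(2) - phi_11 rho(1)] / [1 - phi_11 rho(1)] = [-0.0605 - (0.3006)(0.3006)] / [1 - (0.3006)(0.3006)]
         = -0.15086036 / 0.90963964 = -0.165846.
  Update: phi_21 = phi_11 - phi_22 phi_11 = 0.3006 - (-0.165846)(0.3006) = 0.350453.
Step k = 3:
  phi_33 = [rho(3) - phi_21 rho(2) - phi_22 rho(1)] / [1 - phi_21 rho(1) - phi_22 rho(2)]
    numerator   = 0.1235 - (0.350453)(-0.0605) - (-0.165846)(0.3006) = 0.19455583
    denominator = 1 - (0.350453)(0.3006) - (-0.165846)(-0.0605) = 0.88462001
  phi_33 = 0.19455583 / 0.88462001 = 0.2199.
Therefore phi_{33} = 0.2199.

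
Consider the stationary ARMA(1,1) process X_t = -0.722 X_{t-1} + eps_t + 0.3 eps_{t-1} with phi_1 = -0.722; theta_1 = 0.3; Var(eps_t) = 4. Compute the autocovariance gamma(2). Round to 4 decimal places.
\gamma(2) = 1.9944

Multiply the model equation by X_{t-k} and take expectations. With theta_0 = psi_0 = 1 and psi_j the MA(infinity) weights, this gives
  gamma(k) - sum_i phi_i gamma(k-i) = c_k,
  c_k = sigma^2 * sum_{j=k..q} theta_j psi_{j-k}   (c_k = 0 for k > q),
using gamma(-m) = gamma(m).
psi-weights needed (psi_j = theta_j + sum_i phi_i psi_{j-i}):
  psi_1 = theta_1 + phi_1 = 0.3 + (-0.722) = -0.422
Right-hand sides:
  c_0 = sigma^2 (1 + theta_1 psi_1) = 4 * (1 + (0.3)(-0.422)) = 4 * 0.8734 = 3.4936
  c_1 = sigma^2 theta_1 = 4 * (0.3) = 1.2
  c_2 = 0
Equations for k = 0 and k = 1 (AR order 1):
  gamma(0) = phi_1 gamma(1) + c_0
  gamma(1) = phi_1 gamma(0) + c_1
Substituting the second into the first: gamma(0) (1 - phi_1^2) = c_0 + phi_1 c_1, so
  gamma(0) = (c_0 + phi_1 c_1) / (1 - phi_1^2) = (3.4936 + (-0.722)(1.2)) / (1 - (-0.722)^2) = 2.6272 / 0.478716 = 5.488014.
  gamma(1) = phi_1 gamma(0) + c_1 = (-0.722)(5.488014) + (1.2) = -2.762346.
For k = 2 (> q): gamma(2) = phi_1 gamma(1) = (-0.722)(-2.762346) = 1.994414.
Therefore gamma(2) = 1.9944 (to 4 decimal places).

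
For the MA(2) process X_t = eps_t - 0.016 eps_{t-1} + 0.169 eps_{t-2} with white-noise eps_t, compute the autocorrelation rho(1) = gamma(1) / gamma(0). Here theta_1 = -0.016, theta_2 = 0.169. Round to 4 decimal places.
\rho(1) = -0.0182

For an MA(q) process with theta_0 = 1, the autocovariance is
  gamma(k) = sigma^2 * sum_{i=0..q-k} theta_i * theta_{i+k},
and rho(k) = gamma(k) / gamma(0). Sigma^2 cancels.
  numerator   = (1)*(-0.016) + (-0.016)*(0.169) = -0.018704.
  denominator = (1)^2 + (-0.016)^2 + (0.169)^2 = 1.028817.
  rho(1) = -0.018704 / 1.028817 = -0.0182.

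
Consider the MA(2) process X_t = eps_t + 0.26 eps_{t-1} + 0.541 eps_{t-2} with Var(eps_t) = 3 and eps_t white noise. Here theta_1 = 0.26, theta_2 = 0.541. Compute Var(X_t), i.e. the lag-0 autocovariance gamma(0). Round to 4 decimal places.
\gamma(0) = 4.0808

For an MA(q) process X_t = eps_t + sum_i theta_i eps_{t-i} with
Var(eps_t) = sigma^2, the variance is
  gamma(0) = sigma^2 * (1 + sum_i theta_i^2).
  sum_i theta_i^2 = (0.26)^2 + (0.541)^2 = 0.0676 + 0.292681 = 0.360281.
  gamma(0) = 3 * (1 + 0.360281) = 3 * 1.360281 = 4.080843, which rounds to 4.0808.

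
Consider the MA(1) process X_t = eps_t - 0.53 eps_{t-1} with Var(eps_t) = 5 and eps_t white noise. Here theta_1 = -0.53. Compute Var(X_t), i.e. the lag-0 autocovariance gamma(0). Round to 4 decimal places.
\gamma(0) = 6.4045

For an MA(q) process X_t = eps_t + sum_i theta_i eps_{t-i} with
Var(eps_t) = sigma^2, the variance is
  gamma(0) = sigma^2 * (1 + sum_i theta_i^2).
  sum_i theta_i^2 = (-0.53)^2 = 0.2809.
  gamma(0) = 5 * (1 + 0.2809) = 5 * 1.2809 = 6.4045.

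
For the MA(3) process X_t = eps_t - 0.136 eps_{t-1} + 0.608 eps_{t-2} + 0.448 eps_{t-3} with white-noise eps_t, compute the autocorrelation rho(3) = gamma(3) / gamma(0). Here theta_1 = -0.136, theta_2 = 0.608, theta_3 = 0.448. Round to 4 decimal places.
\rho(3) = 0.2820

For an MA(q) process with theta_0 = 1, the autocovariance is
  gamma(k) = sigma^2 * sum_{i=0..q-k} theta_i * theta_{i+k},
and rho(k) = gamma(k) / gamma(0). Sigma^2 cancels.
  numerator   = (1)*(0.448) = 0.448.
  denominator = (1)^2 + (-0.136)^2 + (0.608)^2 + (0.448)^2 = 1.588864.
  rho(3) = 0.448 / 1.588864 = 0.2820.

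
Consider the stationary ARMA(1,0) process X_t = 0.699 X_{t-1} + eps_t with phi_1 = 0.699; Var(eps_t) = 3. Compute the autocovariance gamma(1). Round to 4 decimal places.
\gamma(1) = 4.1005

Multiply the model equation by X_{t-k} and take expectations. With theta_0 = psi_0 = 1 and psi_j the MA(infinity) weights, this gives
  gamma(k) - sum_i phi_i gamma(k-i) = c_k,
  c_k = sigma^2 * sum_{j=k..q} theta_j psi_{j-k}   (c_k = 0 for k > q),
using gamma(-m) = gamma(m).
Pure AR (q = 0): c_0 = sigma^2 = 3, c_k = 0 for k >= 1.
Equations for k = 0 and k = 1 (AR order 1):
  gamma(0) = phi_1 gamma(1) + c_0
  gamma(1) = phi_1 gamma(0) + c_1
Substituting the second into the first: gamma(0) (1 - phi_1^2) = c_0 + phi_1 c_1, so
  gamma(0) = c_0 / (1 - phi_1^2) = 3 / (1 - (0.699)^2) = 3 / 0.511399 = 5.866261.
  gamma(1) = phi_1 gamma(0) = (0.699)(5.866261) = 4.100516.
Therefore gamma(1) = 4.1005 (to 4 decimal places).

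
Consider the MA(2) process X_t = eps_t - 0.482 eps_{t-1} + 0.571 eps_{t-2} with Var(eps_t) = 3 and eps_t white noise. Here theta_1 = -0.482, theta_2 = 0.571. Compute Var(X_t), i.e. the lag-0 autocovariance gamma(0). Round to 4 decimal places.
\gamma(0) = 4.6751

For an MA(q) process X_t = eps_t + sum_i theta_i eps_{t-i} with
Var(eps_t) = sigma^2, the variance is
  gamma(0) = sigma^2 * (1 + sum_i theta_i^2).
  sum_i theta_i^2 = (-0.482)^2 + (0.571)^2 = 0.232324 + 0.326041 = 0.558365.
  gamma(0) = 3 * (1 + 0.558365) = 3 * 1.558365 = 4.675095, which rounds to 4.6751.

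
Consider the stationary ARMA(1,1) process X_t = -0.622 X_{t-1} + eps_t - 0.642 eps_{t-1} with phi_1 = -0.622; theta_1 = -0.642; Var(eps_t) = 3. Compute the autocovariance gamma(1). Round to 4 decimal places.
\gamma(1) = -8.6545

Multiply the model equation by X_{t-k} and take expectations. With theta_0 = psi_0 = 1 and psi_j the MA(infinity) weights, this gives
  gamma(k) - sum_i phi_i gamma(k-i) = c_k,
  c_k = sigma^2 * sum_{j=k..q} theta_j psi_{j-k}   (c_k = 0 for k > q),
using gamma(-m) = gamma(m).
psi-weights needed (psi_j = theta_j + sum_i phi_i psi_{j-i}):
  psi_1 = theta_1 + phi_1 = -0.642 + (-0.622) = -1.264
Right-hand sides:
  c_0 = sigma^2 (1 + theta_1 psi_1) = 3 * (1 + (-0.642)(-1.264)) = 3 * 1.811488 = 5.434464
  c_1 = sigma^2 theta_1 = 3 * (-0.642) = -1.926
  c_2 = 0
Equations for k = 0 and k = 1 (AR order 1):
  gamma(0) = phi_1 gamma(1) + c_0
  gamma(1) = phi_1 gamma(0) + c_1
Substituting the second into the first: gamma(0) (1 - phi_1^2) = c_0 + phi_1 c_1, so
  gamma(0) = (c_0 + phi_1 c_1) / (1 - phi_1^2) = (5.434464 + (-0.622)(-1.926)) / (1 - (-0.622)^2) = 6.632436 / 0.613116 = 10.817588.
  gamma(1) = phi_1 gamma(0) + c_1 = (-0.622)(10.817588) + (-1.926) = -8.654539.
Therefore gamma(1) = -8.6545 (to 4 decimal places).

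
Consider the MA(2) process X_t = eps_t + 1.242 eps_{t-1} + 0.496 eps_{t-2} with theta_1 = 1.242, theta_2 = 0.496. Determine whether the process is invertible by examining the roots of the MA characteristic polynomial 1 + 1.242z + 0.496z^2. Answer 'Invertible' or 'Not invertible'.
\text{Invertible}

The MA(q) characteristic polynomial is P(z) = 1 + 1.242z + 0.496z^2.
Invertibility requires all roots to lie outside the unit circle, i.e. |z| > 1 for every root.
Set 1 + (1.242) z + (0.496) z^2 = 0, i.e. a z^2 + b z + c = 0 with a = 0.496, b = 1.242, c = 1.
Discriminant D = b^2 - 4ac = (1.242)^2 - 4*(0.496)*1 = 1.542564 - (1.984) = -0.441436.
D < 0, so the roots are the complex-conjugate pair z = (-b +/- i sqrt(-D)) / (2a) = -1.252 +/- 0.6698i.
For a conjugate pair |z|^2 = z * conj(z) = (product of roots) = c/a = 1/(0.496) = 2.016129, so |z| = sqrt(2.016129) = 1.4199 for both roots.
Moduli of all roots: 1.4199, 1.4199.
All moduli strictly greater than 1? Yes.
Verdict: Invertible.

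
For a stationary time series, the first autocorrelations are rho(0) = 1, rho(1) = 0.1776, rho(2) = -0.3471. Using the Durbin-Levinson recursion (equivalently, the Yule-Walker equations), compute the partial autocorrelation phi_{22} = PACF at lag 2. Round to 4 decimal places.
\phi_{22} = -0.3910

The PACF at lag k is phi_{kk}, the last component of the solution
to the Yule-Walker system G_k phi = r_k where
  (G_k)_{ij} = rho(|i - j|), (r_k)_i = rho(i), i,j = 1..k.
Equivalently, Durbin-Levinson gives phi_{kk} iteratively:
  phi_{11} = rho(1)
  phi_{kk} = [rho(k) - sum_{j=1..k-1} phi_{k-1,j} rho(k-j)]
            / [1 - sum_{j=1..k-1} phi_{k-1,j} rho(j)],
  phi_{k,j} = phi_{k-1,j} - phi_{kk} phi_{k-1,k-j},  j = 1..k-1.
Step k = 1:
  phi_11 = rho(1) = 0.1776.
Step k = 2:
  phi_22 = [rho(2) - phi_11 rho(1)] / [1 - phi_11 rho(1)] = [-0.3471 - (0.1776)(0.1776)] / [1 - (0.1776)(0.1776)]
         = -0.37864176 / 0.96845824 = -0.391.
Therefore phi_{22} = -0.3910.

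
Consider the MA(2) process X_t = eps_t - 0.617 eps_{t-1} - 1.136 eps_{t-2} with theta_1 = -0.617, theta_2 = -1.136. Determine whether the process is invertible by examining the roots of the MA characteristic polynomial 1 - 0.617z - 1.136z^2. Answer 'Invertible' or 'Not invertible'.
\text{Not invertible}

The MA(q) characteristic polynomial is P(z) = 1 - 0.617z - 1.136z^2.
Invertibility requires all roots to lie outside the unit circle, i.e. |z| > 1 for every root.
Set 1 + (-0.617) z + (-1.136) z^2 = 0, i.e. a z^2 + b z + c = 0 with a = -1.136, b = -0.617, c = 1.
Discriminant D = b^2 - 4ac = (-0.617)^2 - 4*(-1.136)*1 = 0.380689 - (-4.544) = 4.924689.
D >= 0, so the roots are real: z = (-b +/- sqrt(D)) / (2a) = (0.617 +/- 2.219164) / (-2.272).
  z_1 = (0.617 + 2.219164) / (-2.272) = -1.2483,   |z_1| = 1.2483.
  z_2 = (0.617 - 2.219164) / (-2.272) = 0.7052,   |z_2| = 0.7052.
Moduli of all roots: 1.2483, 0.7052.
All moduli strictly greater than 1? No.
Verdict: Not invertible.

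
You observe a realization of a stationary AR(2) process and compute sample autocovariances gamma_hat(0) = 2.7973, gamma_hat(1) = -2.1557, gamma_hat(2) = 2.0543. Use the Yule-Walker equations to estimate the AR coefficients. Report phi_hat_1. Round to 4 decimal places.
\hat\phi_{1} = -0.5040

The Yule-Walker equations for an AR(p) process read, in matrix form,
  Gamma_p phi = r_p,   with   (Gamma_p)_{ij} = gamma(|i - j|),
                       (r_p)_i = gamma(i),   i,j = 1..p.
Substitute the sample gammas (Toeplitz matrix and right-hand side of size 2):
  Gamma_p = [[2.7973, -2.1557], [-2.1557, 2.7973]]
  r_p     = [-2.1557, 2.0543]
Written out:
  2.7973 phi_1 - 2.1557 phi_2 = -2.1557
  -2.1557 phi_1 + 2.7973 phi_2 = 2.0543
Solve by Cramer's rule:
  det = gamma(0)^2 - gamma(1)^2 = (2.7973)^2 - (-2.1557)^2 = 7.82488729 - 4.64704249 = 3.1778448
  phi_hat_1 = [gamma(1) gamma(0) - gamma(1) gamma(2)] / det = [(-2.1557)(2.7973) - (-2.1557)(2.0543)] / 3.1778448 = -1.6016851 / 3.1778448 = -0.504
  phi_hat_2 = [gamma(0) gamma(2) - gamma(1)^2] / det = [(2.7973)(2.0543) - (-2.1557)^2] / 3.1778448 = 1.0994509 / 3.1778448 = 0.346
So phi_hat = [-0.5040, 0.3460].
Therefore phi_hat_1 = -0.5040.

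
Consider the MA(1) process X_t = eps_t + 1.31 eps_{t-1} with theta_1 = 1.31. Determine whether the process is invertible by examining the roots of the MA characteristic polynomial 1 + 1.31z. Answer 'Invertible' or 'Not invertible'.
\text{Not invertible}

The MA(q) characteristic polynomial is P(z) = 1 + 1.31z.
Invertibility requires all roots to lie outside the unit circle, i.e. |z| > 1 for every root.
This is linear in z: 1 + (1.31) z = 0  =>  z = -1/(1.31) = -0.763359,  |z| = 0.763359.
Moduli of all roots: 0.7634.
All moduli strictly greater than 1? No.
Verdict: Not invertible.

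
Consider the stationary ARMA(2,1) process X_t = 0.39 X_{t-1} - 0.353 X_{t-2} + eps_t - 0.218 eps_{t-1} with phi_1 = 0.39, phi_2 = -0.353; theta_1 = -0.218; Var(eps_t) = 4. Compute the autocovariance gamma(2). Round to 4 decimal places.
\gamma(2) = -1.3566

Multiply the model equation by X_{t-k} and take expectations. With theta_0 = psi_0 = 1 and psi_j the MA(infinity) weights, this gives
  gamma(k) - sum_i phi_i gamma(k-i) = c_k,
  c_k = sigma^2 * sum_{j=k..q} theta_j psi_{j-k}   (c_k = 0 for k > q),
using gamma(-m) = gamma(m).
psi-weights needed (psi_j = theta_j + sum_i phi_i psi_{j-i}):
  psi_1 = theta_1 + phi_1 = -0.218 + (0.39) = 0.172
Right-hand sides:
  c_0 = sigma^2 (1 + theta_1 psi_1) = 4 * (1 + (-0.218)(0.172)) = 4 * 0.962504 = 3.850016
  c_1 = sigma^2 theta_1 = 4 * (-0.218) = -0.872
  c_2 = 0
Equations for k = 0, 1, 2 (AR order 2, c_2 = 0):
  (E0) gamma(0) = phi_1 gamma(1) + phi_2 gamma(2) + c_0
  (E1) gamma(1) = phi_1 gamma(0) + phi_2 gamma(1) + c_1
  (E2) gamma(2) = phi_1 gamma(1) + phi_2 gamma(0)
From (E1): gamma(1) = A gamma(0) + B with
  A = phi_1 / (1 - phi_2) = 0.39 / 1.353 = 0.288248,   B = c_1 / (1 - phi_2) = -0.872 / 1.353 = -0.644494.
Insert (E2) into (E0): gamma(0) (1 - phi_2^2) = phi_1 (1 + phi_2) gamma(1) + c_0.
  phi_1 (1 + phi_2) = (0.39)(0.647) = 0.25233,   1 - phi_2^2 = 0.875391.
Replace gamma(1) by A gamma(0) + B and collect gamma(0):
  gamma(0) [0.875391 - (0.25233)(0.288248)] = (0.25233)(-0.644494) + 3.850016
  gamma(0) * 0.802657 = 3.687391
  gamma(0) = 3.687391 / 0.802657 = 4.593979.
  gamma(1) = A gamma(0) + B = (0.288248)(4.593979) + (-0.644494) = 0.679713.
  gamma(2) = phi_1 gamma(1) + phi_2 gamma(0) = (0.39)(0.679713) + (-0.353)(4.593979) = -1.356587.
Therefore gamma(2) = -1.3566 (to 4 decimal places).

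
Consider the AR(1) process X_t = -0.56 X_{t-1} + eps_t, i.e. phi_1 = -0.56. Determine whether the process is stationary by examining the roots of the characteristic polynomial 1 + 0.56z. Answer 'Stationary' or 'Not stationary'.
\text{Stationary}

The AR(p) characteristic polynomial is P(z) = 1 + 0.56z.
Stationarity requires all roots to lie outside the unit circle, i.e. |z| > 1 for every root.
This is linear in z: 1 + (0.56) z = 0  =>  z = -1/(0.56) = -1.785714,  |z| = 1.785714.
Moduli of all roots: 1.7857.
All moduli strictly greater than 1? Yes.
Verdict: Stationary.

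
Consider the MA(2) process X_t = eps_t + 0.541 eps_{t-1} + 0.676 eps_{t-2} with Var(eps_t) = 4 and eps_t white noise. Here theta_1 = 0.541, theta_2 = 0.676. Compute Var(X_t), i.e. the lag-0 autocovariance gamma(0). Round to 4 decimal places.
\gamma(0) = 6.9986

For an MA(q) process X_t = eps_t + sum_i theta_i eps_{t-i} with
Var(eps_t) = sigma^2, the variance is
  gamma(0) = sigma^2 * (1 + sum_i theta_i^2).
  sum_i theta_i^2 = (0.541)^2 + (0.676)^2 = 0.292681 + 0.456976 = 0.749657.
  gamma(0) = 4 * (1 + 0.749657) = 4 * 1.749657 = 6.998628, which rounds to 6.9986.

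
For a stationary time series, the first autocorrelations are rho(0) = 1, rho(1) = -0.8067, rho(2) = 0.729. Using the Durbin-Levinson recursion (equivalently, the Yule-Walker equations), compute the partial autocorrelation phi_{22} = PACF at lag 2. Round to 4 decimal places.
\phi_{22} = 0.2240

The PACF at lag k is phi_{kk}, the last component of the solution
to the Yule-Walker system G_k phi = r_k where
  (G_k)_{ij} = rho(|i - j|), (r_k)_i = rho(i), i,j = 1..k.
Equivalently, Durbin-Levinson gives phi_{kk} iteratively:
  phi_{11} = rho(1)
  phi_{kk} = [rho(k) - sum_{j=1..k-1} phi_{k-1,j} rho(k-j)]
            / [1 - sum_{j=1..k-1} phi_{k-1,j} rho(j)],
  phi_{k,j} = phi_{k-1,j} - phi_{kk} phi_{k-1,k-j},  j = 1..k-1.
Step k = 1:
  phi_11 = rho(1) = -0.8067.
Step k = 2:
  phi_22 = [rho(2) - phi_11 rho(1)] / [1 - phi_11 rho(1)] = [0.729 - (-0.8067)(-0.8067)] / [1 - (-0.8067)(-0.8067)]
         = 0.07823511 / 0.34923511 = 0.224.
Therefore phi_{22} = 0.2240.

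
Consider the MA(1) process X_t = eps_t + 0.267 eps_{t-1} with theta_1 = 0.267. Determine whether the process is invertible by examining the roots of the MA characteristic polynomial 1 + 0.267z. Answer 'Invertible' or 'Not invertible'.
\text{Invertible}

The MA(q) characteristic polynomial is P(z) = 1 + 0.267z.
Invertibility requires all roots to lie outside the unit circle, i.e. |z| > 1 for every root.
This is linear in z: 1 + (0.267) z = 0  =>  z = -1/(0.267) = -3.745318,  |z| = 3.745318.
Moduli of all roots: 3.7453.
All moduli strictly greater than 1? Yes.
Verdict: Invertible.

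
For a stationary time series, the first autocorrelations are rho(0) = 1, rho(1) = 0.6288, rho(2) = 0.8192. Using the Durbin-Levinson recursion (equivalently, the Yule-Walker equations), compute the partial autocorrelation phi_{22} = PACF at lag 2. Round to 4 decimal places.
\phi_{22} = 0.7010

The PACF at lag k is phi_{kk}, the last component of the solution
to the Yule-Walker system G_k phi = r_k where
  (G_k)_{ij} = rho(|i - j|), (r_k)_i = rho(i), i,j = 1..k.
Equivalently, Durbin-Levinson gives phi_{kk} iteratively:
  phi_{11} = rho(1)
  phi_{kk} = [rho(k) - sum_{j=1..k-1} phi_{k-1,j} rho(k-j)]
            / [1 - sum_{j=1..k-1} phi_{k-1,j} rho(j)],
  phi_{k,j} = phi_{k-1,j} - phi_{kk} phi_{k-1,k-j},  j = 1..k-1.
Step k = 1:
  phi_11 = rho(1) = 0.6288.
Step k = 2:
  phi_22 = [rho(2) - phi_11 rho(1)] / [1 - phi_11 rho(1)] = [0.8192 - (0.6288)(0.6288)] / [1 - (0.6288)(0.6288)]
         = 0.42381056 / 0.60461056 = 0.701.
Therefore phi_{22} = 0.7010.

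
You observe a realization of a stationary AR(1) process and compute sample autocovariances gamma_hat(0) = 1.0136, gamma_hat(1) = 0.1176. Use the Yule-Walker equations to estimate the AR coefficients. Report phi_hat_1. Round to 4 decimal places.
\hat\phi_{1} = 0.1160

The Yule-Walker equations for an AR(p) process read, in matrix form,
  Gamma_p phi = r_p,   with   (Gamma_p)_{ij} = gamma(|i - j|),
                       (r_p)_i = gamma(i),   i,j = 1..p.
Substitute the sample gammas (Toeplitz matrix and right-hand side of size 1):
  Gamma_p = [[1.0136]]
  r_p     = [0.1176]
With p = 1 this is the single equation gamma(0) phi_1 = gamma(1):
  phi_hat_1 = gamma(1) / gamma(0) = 0.1176 / 1.0136 = 0.1160.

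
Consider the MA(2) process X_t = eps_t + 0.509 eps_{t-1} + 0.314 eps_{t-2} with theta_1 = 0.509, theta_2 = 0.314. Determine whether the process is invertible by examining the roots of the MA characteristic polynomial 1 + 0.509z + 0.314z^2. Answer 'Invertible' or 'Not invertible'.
\text{Invertible}

The MA(q) characteristic polynomial is P(z) = 1 + 0.509z + 0.314z^2.
Invertibility requires all roots to lie outside the unit circle, i.e. |z| > 1 for every root.
Set 1 + (0.509) z + (0.314) z^2 = 0, i.e. a z^2 + b z + c = 0 with a = 0.314, b = 0.509, c = 1.
Discriminant D = b^2 - 4ac = (0.509)^2 - 4*(0.314)*1 = 0.259081 - (1.256) = -0.996919.
D < 0, so the roots are the complex-conjugate pair z = (-b +/- i sqrt(-D)) / (2a) = -0.8105 +/- 1.5899i.
For a conjugate pair |z|^2 = z * conj(z) = (product of roots) = c/a = 1/(0.314) = 3.184713, so |z| = sqrt(3.184713) = 1.7846 for both roots.
Moduli of all roots: 1.7846, 1.7846.
All moduli strictly greater than 1? Yes.
Verdict: Invertible.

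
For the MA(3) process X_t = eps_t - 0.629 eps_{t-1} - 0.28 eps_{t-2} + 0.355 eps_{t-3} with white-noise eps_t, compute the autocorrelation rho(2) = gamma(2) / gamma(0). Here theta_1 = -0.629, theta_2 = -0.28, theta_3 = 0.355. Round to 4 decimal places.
\rho(2) = -0.3145

For an MA(q) process with theta_0 = 1, the autocovariance is
  gamma(k) = sigma^2 * sum_{i=0..q-k} theta_i * theta_{i+k},
and rho(k) = gamma(k) / gamma(0). Sigma^2 cancels.
  numerator   = (1)*(-0.28) + (-0.629)*(0.355) = -0.503295.
  denominator = (1)^2 + (-0.629)^2 + (-0.28)^2 + (0.355)^2 = 1.600066.
  rho(2) = -0.503295 / 1.600066 = -0.3145.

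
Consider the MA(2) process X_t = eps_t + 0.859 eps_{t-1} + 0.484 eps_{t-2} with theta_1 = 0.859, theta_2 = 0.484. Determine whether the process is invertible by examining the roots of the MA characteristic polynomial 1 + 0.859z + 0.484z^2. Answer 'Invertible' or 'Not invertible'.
\text{Invertible}

The MA(q) characteristic polynomial is P(z) = 1 + 0.859z + 0.484z^2.
Invertibility requires all roots to lie outside the unit circle, i.e. |z| > 1 for every root.
Set 1 + (0.859) z + (0.484) z^2 = 0, i.e. a z^2 + b z + c = 0 with a = 0.484, b = 0.859, c = 1.
Discriminant D = b^2 - 4ac = (0.859)^2 - 4*(0.484)*1 = 0.737881 - (1.936) = -1.198119.
D < 0, so the roots are the complex-conjugate pair z = (-b +/- i sqrt(-D)) / (2a) = -0.8874 +/- 1.1308i.
For a conjugate pair |z|^2 = z * conj(z) = (product of roots) = c/a = 1/(0.484) = 2.066116, so |z| = sqrt(2.066116) = 1.4374 for both roots.
Moduli of all roots: 1.4374, 1.4374.
All moduli strictly greater than 1? Yes.
Verdict: Invertible.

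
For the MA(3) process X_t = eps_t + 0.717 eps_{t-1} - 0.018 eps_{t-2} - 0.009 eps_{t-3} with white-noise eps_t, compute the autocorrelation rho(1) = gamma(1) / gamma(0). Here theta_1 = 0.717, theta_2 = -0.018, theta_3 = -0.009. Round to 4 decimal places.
\rho(1) = 0.4650

For an MA(q) process with theta_0 = 1, the autocovariance is
  gamma(k) = sigma^2 * sum_{i=0..q-k} theta_i * theta_{i+k},
and rho(k) = gamma(k) / gamma(0). Sigma^2 cancels.
  numerator   = (1)*(0.717) + (0.717)*(-0.018) + (-0.018)*(-0.009) = 0.704256.
  denominator = (1)^2 + (0.717)^2 + (-0.018)^2 + (-0.009)^2 = 1.514494.
  rho(1) = 0.704256 / 1.514494 = 0.4650.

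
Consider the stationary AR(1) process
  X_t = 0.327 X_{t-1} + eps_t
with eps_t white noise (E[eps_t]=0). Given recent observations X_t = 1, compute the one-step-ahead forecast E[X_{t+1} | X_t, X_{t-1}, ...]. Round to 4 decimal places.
E[X_{t+1} \mid \mathcal F_t] = 0.3270

For an AR(p) model X_t = c + sum_i phi_i X_{t-i} + eps_t, the
one-step-ahead conditional mean is
  E[X_{t+1} | X_t, ...] = c + sum_i phi_i X_{t+1-i}.
Substitute known values:
  E[X_{t+1} | ...] = (0.327) * (1)
                   = 0.3270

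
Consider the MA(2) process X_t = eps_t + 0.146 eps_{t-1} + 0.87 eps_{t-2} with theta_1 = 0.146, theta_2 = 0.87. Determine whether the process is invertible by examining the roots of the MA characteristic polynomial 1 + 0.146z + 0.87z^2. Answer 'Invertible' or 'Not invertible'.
\text{Invertible}

The MA(q) characteristic polynomial is P(z) = 1 + 0.146z + 0.87z^2.
Invertibility requires all roots to lie outside the unit circle, i.e. |z| > 1 for every root.
Set 1 + (0.146) z + (0.87) z^2 = 0, i.e. a z^2 + b z + c = 0 with a = 0.87, b = 0.146, c = 1.
Discriminant D = b^2 - 4ac = (0.146)^2 - 4*(0.87)*1 = 0.021316 - (3.48) = -3.458684.
D < 0, so the roots are the complex-conjugate pair z = (-b +/- i sqrt(-D)) / (2a) = -0.0839 +/- 1.0688i.
For a conjugate pair |z|^2 = z * conj(z) = (product of roots) = c/a = 1/(0.87) = 1.149425, so |z| = sqrt(1.149425) = 1.0721 for both roots.
Moduli of all roots: 1.0721, 1.0721.
All moduli strictly greater than 1? Yes.
Verdict: Invertible.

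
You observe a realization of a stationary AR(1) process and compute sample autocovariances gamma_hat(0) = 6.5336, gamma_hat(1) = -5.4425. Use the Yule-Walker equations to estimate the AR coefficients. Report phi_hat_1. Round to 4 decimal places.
\hat\phi_{1} = -0.8330

The Yule-Walker equations for an AR(p) process read, in matrix form,
  Gamma_p phi = r_p,   with   (Gamma_p)_{ij} = gamma(|i - j|),
                       (r_p)_i = gamma(i),   i,j = 1..p.
Substitute the sample gammas (Toeplitz matrix and right-hand side of size 1):
  Gamma_p = [[6.5336]]
  r_p     = [-5.4425]
With p = 1 this is the single equation gamma(0) phi_1 = gamma(1):
  phi_hat_1 = gamma(1) / gamma(0) = -5.4425 / 6.5336 = -0.8330.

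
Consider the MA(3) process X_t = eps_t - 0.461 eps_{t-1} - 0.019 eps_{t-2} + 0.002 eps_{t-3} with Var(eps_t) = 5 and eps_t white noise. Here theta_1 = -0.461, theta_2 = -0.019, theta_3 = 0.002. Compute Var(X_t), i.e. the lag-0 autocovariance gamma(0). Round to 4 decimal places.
\gamma(0) = 6.0644

For an MA(q) process X_t = eps_t + sum_i theta_i eps_{t-i} with
Var(eps_t) = sigma^2, the variance is
  gamma(0) = sigma^2 * (1 + sum_i theta_i^2).
  sum_i theta_i^2 = (-0.461)^2 + (-0.019)^2 + (0.002)^2 = 0.212521 + 0.000361 + 0.000004 = 0.212886.
  gamma(0) = 5 * (1 + 0.212886) = 5 * 1.212886 = 6.06443, which rounds to 6.0644.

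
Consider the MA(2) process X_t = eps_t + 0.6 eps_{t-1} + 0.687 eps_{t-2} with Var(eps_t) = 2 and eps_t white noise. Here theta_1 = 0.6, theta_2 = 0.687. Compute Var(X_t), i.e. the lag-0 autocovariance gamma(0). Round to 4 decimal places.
\gamma(0) = 3.6639

For an MA(q) process X_t = eps_t + sum_i theta_i eps_{t-i} with
Var(eps_t) = sigma^2, the variance is
  gamma(0) = sigma^2 * (1 + sum_i theta_i^2).
  sum_i theta_i^2 = (0.6)^2 + (0.687)^2 = 0.36 + 0.471969 = 0.831969.
  gamma(0) = 2 * (1 + 0.831969) = 2 * 1.831969 = 3.663938, which rounds to 3.6639.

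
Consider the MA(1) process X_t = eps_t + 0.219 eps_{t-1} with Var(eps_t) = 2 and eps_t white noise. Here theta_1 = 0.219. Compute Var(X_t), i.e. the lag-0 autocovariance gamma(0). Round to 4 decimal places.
\gamma(0) = 2.0959

For an MA(q) process X_t = eps_t + sum_i theta_i eps_{t-i} with
Var(eps_t) = sigma^2, the variance is
  gamma(0) = sigma^2 * (1 + sum_i theta_i^2).
  sum_i theta_i^2 = (0.219)^2 = 0.047961.
  gamma(0) = 2 * (1 + 0.047961) = 2 * 1.047961 = 2.095922, which rounds to 2.0959.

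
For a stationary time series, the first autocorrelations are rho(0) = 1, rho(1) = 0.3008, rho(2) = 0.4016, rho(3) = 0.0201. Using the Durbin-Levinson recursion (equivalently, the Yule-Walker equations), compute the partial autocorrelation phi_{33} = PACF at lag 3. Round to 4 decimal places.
\phi_{33} = -0.2021

The PACF at lag k is phi_{kk}, the last component of the solution
to the Yule-Walker system G_k phi = r_k where
  (G_k)_{ij} = rho(|i - j|), (r_k)_i = rho(i), i,j = 1..k.
Equivalently, Durbin-Levinson gives phi_{kk} iteratively:
  phi_{11} = rho(1)
  phi_{kk} = [rho(k) - sum_{j=1..k-1} phi_{k-1,j} rho(k-j)]
            / [1 - sum_{j=1..k-1} phi_{k-1,j} rho(j)],
  phi_{k,j} = phi_{k-1,j} - phi_{kk} phi_{k-1,k-j},  j = 1..k-1.
Step k = 1:
  phi_11 = rho(1) = 0.3008.
Step k = 2:
  phi_22 = [rho(2) - phi_11 rho(1)] / [1 - phi_11 rho(1)] = [0.4016 - (0.3008)(0.3008)] / [1 - (0.3008)(0.3008)]
         = 0.31111936 / 0.90951936 = 0.34207.
  Update: phi_21 = phi_11 - phi_22 phi_11 = 0.3008 - (0.34207)(0.3008) = 0.197905.
Step k = 3:
  phi_33 = [rho(3) - phi_21 rho(2) - phi_22 rho(1)] / [1 - phi_21 rho(1) - phi_22 rho(2)]
    numerator   = 0.0201 - (0.197905)(0.4016) - (0.34207)(0.3008) = -0.16227346
    denominator = 1 - (0.197905)(0.3008) - (0.34207)(0.4016) = 0.80309474
  phi_33 = -0.16227346 / 0.80309474 = -0.2021.
Therefore phi_{33} = -0.2021.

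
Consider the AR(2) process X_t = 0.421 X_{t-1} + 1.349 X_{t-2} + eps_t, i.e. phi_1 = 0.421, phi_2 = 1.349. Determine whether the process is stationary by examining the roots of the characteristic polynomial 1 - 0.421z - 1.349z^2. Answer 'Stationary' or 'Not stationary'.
\text{Not stationary}

The AR(p) characteristic polynomial is P(z) = 1 - 0.421z - 1.349z^2.
Stationarity requires all roots to lie outside the unit circle, i.e. |z| > 1 for every root.
Set 1 + (-0.421) z + (-1.349) z^2 = 0, i.e. a z^2 + b z + c = 0 with a = -1.349, b = -0.421, c = 1.
Discriminant D = b^2 - 4ac = (-0.421)^2 - 4*(-1.349)*1 = 0.177241 - (-5.396) = 5.573241.
D >= 0, so the roots are real: z = (-b +/- sqrt(D)) / (2a) = (0.421 +/- 2.360771) / (-2.698).
  z_1 = (0.421 + 2.360771) / (-2.698) = -1.031,   |z_1| = 1.031.
  z_2 = (0.421 - 2.360771) / (-2.698) = 0.719,   |z_2| = 0.719.
Moduli of all roots: 1.0310, 0.7190.
All moduli strictly greater than 1? No.
Verdict: Not stationary.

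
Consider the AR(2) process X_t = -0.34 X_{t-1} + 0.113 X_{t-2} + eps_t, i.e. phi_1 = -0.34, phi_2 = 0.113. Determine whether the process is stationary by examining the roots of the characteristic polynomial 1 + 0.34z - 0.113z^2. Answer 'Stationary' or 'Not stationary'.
\text{Stationary}

The AR(p) characteristic polynomial is P(z) = 1 + 0.34z - 0.113z^2.
Stationarity requires all roots to lie outside the unit circle, i.e. |z| > 1 for every root.
Set 1 + (0.34) z + (-0.113) z^2 = 0, i.e. a z^2 + b z + c = 0 with a = -0.113, b = 0.34, c = 1.
Discriminant D = b^2 - 4ac = (0.34)^2 - 4*(-0.113)*1 = 0.1156 - (-0.452) = 0.5676.
D >= 0, so the roots are real: z = (-b +/- sqrt(D)) / (2a) = (-0.34 +/- 0.753392) / (-0.226).
  z_1 = (-0.34 + 0.753392) / (-0.226) = -1.8292,   |z_1| = 1.8292.
  z_2 = (-0.34 - 0.753392) / (-0.226) = 4.838,   |z_2| = 4.838.
Moduli of all roots: 1.8292, 4.8380.
All moduli strictly greater than 1? Yes.
Verdict: Stationary.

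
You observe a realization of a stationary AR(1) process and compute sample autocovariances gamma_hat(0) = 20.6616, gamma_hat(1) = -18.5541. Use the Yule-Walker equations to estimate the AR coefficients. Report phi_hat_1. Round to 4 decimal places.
\hat\phi_{1} = -0.8980

The Yule-Walker equations for an AR(p) process read, in matrix form,
  Gamma_p phi = r_p,   with   (Gamma_p)_{ij} = gamma(|i - j|),
                       (r_p)_i = gamma(i),   i,j = 1..p.
Substitute the sample gammas (Toeplitz matrix and right-hand side of size 1):
  Gamma_p = [[20.6616]]
  r_p     = [-18.5541]
With p = 1 this is the single equation gamma(0) phi_1 = gamma(1):
  phi_hat_1 = gamma(1) / gamma(0) = -18.5541 / 20.6616 = -0.8980.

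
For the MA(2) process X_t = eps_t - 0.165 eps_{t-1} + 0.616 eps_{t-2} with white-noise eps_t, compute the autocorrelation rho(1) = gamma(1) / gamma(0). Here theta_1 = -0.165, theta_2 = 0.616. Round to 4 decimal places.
\rho(1) = -0.1896

For an MA(q) process with theta_0 = 1, the autocovariance is
  gamma(k) = sigma^2 * sum_{i=0..q-k} theta_i * theta_{i+k},
and rho(k) = gamma(k) / gamma(0). Sigma^2 cancels.
  numerator   = (1)*(-0.165) + (-0.165)*(0.616) = -0.26664.
  denominator = (1)^2 + (-0.165)^2 + (0.616)^2 = 1.406681.
  rho(1) = -0.26664 / 1.406681 = -0.1896.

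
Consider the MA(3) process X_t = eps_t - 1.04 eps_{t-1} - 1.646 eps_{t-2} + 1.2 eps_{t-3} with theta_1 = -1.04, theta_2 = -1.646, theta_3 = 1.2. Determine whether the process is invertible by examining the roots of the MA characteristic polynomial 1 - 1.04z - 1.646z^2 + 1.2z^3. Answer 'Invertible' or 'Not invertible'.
\text{Not invertible}

The MA(q) characteristic polynomial is P(z) = 1 - 1.04z - 1.646z^2 + 1.2z^3.
Invertibility requires all roots to lie outside the unit circle, i.e. |z| > 1 for every root.
Degree 3: look for a simple real root z0 first, then factor out (1 - z/z0) and solve the remaining quadratic.
Testing z0 = 0.625: P(0.625) = 1 + (-1.04)(0.625) + (-1.646)(0.625)^2 + (1.2)(0.625)^3
  = 1 + (-0.65) + (-0.642969) + (0.292969) = 0.  So z_0 = 0.625 is a root, |z_0| = 0.625.
Divide out the factor (1 - 1.6 z) = (1 - z/z0) (since 1/z0 = 1.6):
  P(z) = (1 - 1.6 z)(1 + (0.56) z + (-0.75) z^2)
  [check: z-coef 0.56 - (1.6) = -1.04; z^2-coef -0.75 - (1.6)(0.56) = -1.646; z^3-coef -(1.6)(-0.75) = 1.2.]
Remaining roots from the quadratic factor 1 + (0.56) z + (-0.75) z^2:
  Set 1 + (0.56) z + (-0.75) z^2 = 0, i.e. a z^2 + b z + c = 0 with a = -0.75, b = 0.56, c = 1.
  Discriminant D = b^2 - 4ac = (0.56)^2 - 4*(-0.75)*1 = 0.3136 - (-3) = 3.3136.
  D >= 0, so the roots are real: z = (-b +/- sqrt(D)) / (2a) = (-0.56 +/- 1.82033) / (-1.5).
    z_1 = (-0.56 + 1.82033) / (-1.5) = -0.8402,   |z_1| = 0.8402.
    z_2 = (-0.56 - 1.82033) / (-1.5) = 1.5869,   |z_2| = 1.5869.
Moduli of all roots: 0.6250, 0.8402, 1.5869.
All moduli strictly greater than 1? No.
Verdict: Not invertible.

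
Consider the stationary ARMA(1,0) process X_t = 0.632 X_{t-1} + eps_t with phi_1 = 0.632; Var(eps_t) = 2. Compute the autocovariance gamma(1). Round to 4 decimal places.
\gamma(1) = 2.1046

Multiply the model equation by X_{t-k} and take expectations. With theta_0 = psi_0 = 1 and psi_j the MA(infinity) weights, this gives
  gamma(k) - sum_i phi_i gamma(k-i) = c_k,
  c_k = sigma^2 * sum_{j=k..q} theta_j psi_{j-k}   (c_k = 0 for k > q),
using gamma(-m) = gamma(m).
Pure AR (q = 0): c_0 = sigma^2 = 2, c_k = 0 for k >= 1.
Equations for k = 0 and k = 1 (AR order 1):
  gamma(0) = phi_1 gamma(1) + c_0
  gamma(1) = phi_1 gamma(0) + c_1
Substituting the second into the first: gamma(0) (1 - phi_1^2) = c_0 + phi_1 c_1, so
  gamma(0) = c_0 / (1 - phi_1^2) = 2 / (1 - (0.632)^2) = 2 / 0.600576 = 3.330136.
  gamma(1) = phi_1 gamma(0) = (0.632)(3.330136) = 2.104646.
Therefore gamma(1) = 2.1046 (to 4 decimal places).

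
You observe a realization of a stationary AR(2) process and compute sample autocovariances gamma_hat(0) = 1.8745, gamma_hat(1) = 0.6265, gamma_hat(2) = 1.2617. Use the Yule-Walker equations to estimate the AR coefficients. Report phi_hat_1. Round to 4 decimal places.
\hat\phi_{1} = 0.1230

The Yule-Walker equations for an AR(p) process read, in matrix form,
  Gamma_p phi = r_p,   with   (Gamma_p)_{ij} = gamma(|i - j|),
                       (r_p)_i = gamma(i),   i,j = 1..p.
Substitute the sample gammas (Toeplitz matrix and right-hand side of size 2):
  Gamma_p = [[1.8745, 0.6265], [0.6265, 1.8745]]
  r_p     = [0.6265, 1.2617]
Written out:
  1.8745 phi_1 + 0.6265 phi_2 = 0.6265
  0.6265 phi_1 + 1.8745 phi_2 = 1.2617
Solve by Cramer's rule:
  det = gamma(0)^2 - gamma(1)^2 = (1.8745)^2 - (0.6265)^2 = 3.51375025 - 0.39250225 = 3.121248
  phi_hat_1 = [gamma(1) gamma(0) - gamma(1) gamma(2)] / det = [(0.6265)(1.8745) - (0.6265)(1.2617)] / 3.121248 = 0.3839192 / 3.121248 = 0.123
  phi_hat_2 = [gamma(0) gamma(2) - gamma(1)^2] / det = [(1.8745)(1.2617) - (0.6265)^2] / 3.121248 = 1.9725544 / 3.121248 = 0.632
So phi_hat = [0.1230, 0.6320].
Therefore phi_hat_1 = 0.1230.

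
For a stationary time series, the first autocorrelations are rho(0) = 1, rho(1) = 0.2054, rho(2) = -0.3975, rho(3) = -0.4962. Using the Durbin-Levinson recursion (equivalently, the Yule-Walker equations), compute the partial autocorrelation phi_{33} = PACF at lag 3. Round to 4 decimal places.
\phi_{33} = -0.3741

The PACF at lag k is phi_{kk}, the last component of the solution
to the Yule-Walker system G_k phi = r_k where
  (G_k)_{ij} = rho(|i - j|), (r_k)_i = rho(i), i,j = 1..k.
Equivalently, Durbin-Levinson gives phi_{kk} iteratively:
  phi_{11} = rho(1)
  phi_{kk} = [rho(k) - sum_{j=1..k-1} phi_{k-1,j} rho(k-j)]
            / [1 - sum_{j=1..k-1} phi_{k-1,j} rho(j)],
  phi_{k,j} = phi_{k-1,j} - phi_{kk} phi_{k-1,k-j},  j = 1..k-1.
Step k = 1:
  phi_11 = rho(1) = 0.2054.
Step k = 2:
  phi_22 = [rho(2) - phi_11 rho(1)] / [1 - phi_11 rho(1)] = [-0.3975 - (0.2054)(0.2054)] / [1 - (0.2054)(0.2054)]
         = -0.43968916 / 0.95781084 = -0.459056.
  Update: phi_21 = phi_11 - phi_22 phi_11 = 0.2054 - (-0.459056)(0.2054) = 0.29969.
Step k = 3:
  phi_33 = [rho(3) - phi_21 rho(2) - phi_22 rho(1)] / [1 - phi_21 rho(1) - phi_22 rho(2)]
    numerator   = -0.4962 - (0.29969)(-0.3975) - (-0.459056)(0.2054) = -0.28278298
    denominator = 1 - (0.29969)(0.2054) - (-0.459056)(-0.3975) = 0.75596873
  phi_33 = -0.28278298 / 0.75596873 = -0.3741.
Therefore phi_{33} = -0.3741.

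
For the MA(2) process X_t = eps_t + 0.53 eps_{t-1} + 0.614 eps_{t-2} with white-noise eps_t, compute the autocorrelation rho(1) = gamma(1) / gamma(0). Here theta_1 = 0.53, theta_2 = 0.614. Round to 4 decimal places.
\rho(1) = 0.5160

For an MA(q) process with theta_0 = 1, the autocovariance is
  gamma(k) = sigma^2 * sum_{i=0..q-k} theta_i * theta_{i+k},
and rho(k) = gamma(k) / gamma(0). Sigma^2 cancels.
  numerator   = (1)*(0.53) + (0.53)*(0.614) = 0.85542.
  denominator = (1)^2 + (0.53)^2 + (0.614)^2 = 1.657896.
  rho(1) = 0.85542 / 1.657896 = 0.5160.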